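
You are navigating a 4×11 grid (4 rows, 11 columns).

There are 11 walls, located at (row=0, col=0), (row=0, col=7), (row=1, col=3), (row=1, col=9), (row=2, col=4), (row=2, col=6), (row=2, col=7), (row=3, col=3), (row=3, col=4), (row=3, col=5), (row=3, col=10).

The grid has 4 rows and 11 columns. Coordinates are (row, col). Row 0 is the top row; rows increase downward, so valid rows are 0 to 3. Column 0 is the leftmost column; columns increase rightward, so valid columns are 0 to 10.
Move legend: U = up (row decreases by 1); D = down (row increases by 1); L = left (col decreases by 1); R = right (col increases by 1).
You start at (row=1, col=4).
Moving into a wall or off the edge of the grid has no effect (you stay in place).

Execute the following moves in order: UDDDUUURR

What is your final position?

Start: (row=1, col=4)
  U (up): (row=1, col=4) -> (row=0, col=4)
  D (down): (row=0, col=4) -> (row=1, col=4)
  D (down): blocked, stay at (row=1, col=4)
  D (down): blocked, stay at (row=1, col=4)
  U (up): (row=1, col=4) -> (row=0, col=4)
  U (up): blocked, stay at (row=0, col=4)
  U (up): blocked, stay at (row=0, col=4)
  R (right): (row=0, col=4) -> (row=0, col=5)
  R (right): (row=0, col=5) -> (row=0, col=6)
Final: (row=0, col=6)

Answer: Final position: (row=0, col=6)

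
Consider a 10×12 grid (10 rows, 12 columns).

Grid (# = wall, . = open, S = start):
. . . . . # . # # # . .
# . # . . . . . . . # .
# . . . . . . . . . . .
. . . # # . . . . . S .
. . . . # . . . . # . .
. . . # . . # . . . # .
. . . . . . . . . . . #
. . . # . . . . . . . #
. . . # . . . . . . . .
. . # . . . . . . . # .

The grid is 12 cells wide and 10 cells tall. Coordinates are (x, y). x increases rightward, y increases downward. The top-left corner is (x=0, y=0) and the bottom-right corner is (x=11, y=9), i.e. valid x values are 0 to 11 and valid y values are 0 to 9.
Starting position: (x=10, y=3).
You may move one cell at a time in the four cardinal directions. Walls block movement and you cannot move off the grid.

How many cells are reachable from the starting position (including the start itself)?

BFS flood-fill from (x=10, y=3):
  Distance 0: (x=10, y=3)
  Distance 1: (x=10, y=2), (x=9, y=3), (x=11, y=3), (x=10, y=4)
  Distance 2: (x=9, y=2), (x=11, y=2), (x=8, y=3), (x=11, y=4)
  Distance 3: (x=9, y=1), (x=11, y=1), (x=8, y=2), (x=7, y=3), (x=8, y=4), (x=11, y=5)
  Distance 4: (x=11, y=0), (x=8, y=1), (x=7, y=2), (x=6, y=3), (x=7, y=4), (x=8, y=5)
  Distance 5: (x=10, y=0), (x=7, y=1), (x=6, y=2), (x=5, y=3), (x=6, y=4), (x=7, y=5), (x=9, y=5), (x=8, y=6)
  Distance 6: (x=6, y=1), (x=5, y=2), (x=5, y=4), (x=7, y=6), (x=9, y=6), (x=8, y=7)
  Distance 7: (x=6, y=0), (x=5, y=1), (x=4, y=2), (x=5, y=5), (x=6, y=6), (x=10, y=6), (x=7, y=7), (x=9, y=7), (x=8, y=8)
  Distance 8: (x=4, y=1), (x=3, y=2), (x=4, y=5), (x=5, y=6), (x=6, y=7), (x=10, y=7), (x=7, y=8), (x=9, y=8), (x=8, y=9)
  Distance 9: (x=4, y=0), (x=3, y=1), (x=2, y=2), (x=4, y=6), (x=5, y=7), (x=6, y=8), (x=10, y=8), (x=7, y=9), (x=9, y=9)
  Distance 10: (x=3, y=0), (x=1, y=2), (x=2, y=3), (x=3, y=6), (x=4, y=7), (x=5, y=8), (x=11, y=8), (x=6, y=9)
  Distance 11: (x=2, y=0), (x=1, y=1), (x=1, y=3), (x=2, y=4), (x=2, y=6), (x=4, y=8), (x=5, y=9), (x=11, y=9)
  Distance 12: (x=1, y=0), (x=0, y=3), (x=1, y=4), (x=3, y=4), (x=2, y=5), (x=1, y=6), (x=2, y=7), (x=4, y=9)
  Distance 13: (x=0, y=0), (x=0, y=4), (x=1, y=5), (x=0, y=6), (x=1, y=7), (x=2, y=8), (x=3, y=9)
  Distance 14: (x=0, y=5), (x=0, y=7), (x=1, y=8)
  Distance 15: (x=0, y=8), (x=1, y=9)
  Distance 16: (x=0, y=9)
Total reachable: 99 (grid has 99 open cells total)

Answer: Reachable cells: 99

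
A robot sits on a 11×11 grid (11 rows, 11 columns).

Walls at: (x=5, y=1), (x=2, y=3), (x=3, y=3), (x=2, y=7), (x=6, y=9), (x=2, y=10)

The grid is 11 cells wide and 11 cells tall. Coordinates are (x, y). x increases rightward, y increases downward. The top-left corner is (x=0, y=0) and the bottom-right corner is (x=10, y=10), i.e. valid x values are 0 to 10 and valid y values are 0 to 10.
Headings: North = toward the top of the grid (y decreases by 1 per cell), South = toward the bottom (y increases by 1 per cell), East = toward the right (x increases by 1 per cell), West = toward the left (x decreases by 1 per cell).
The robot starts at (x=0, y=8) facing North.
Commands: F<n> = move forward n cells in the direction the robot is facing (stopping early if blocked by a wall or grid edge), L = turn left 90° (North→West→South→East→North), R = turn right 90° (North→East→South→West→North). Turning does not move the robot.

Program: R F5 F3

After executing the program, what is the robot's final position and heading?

Answer: Final position: (x=8, y=8), facing East

Derivation:
Start: (x=0, y=8), facing North
  R: turn right, now facing East
  F5: move forward 5, now at (x=5, y=8)
  F3: move forward 3, now at (x=8, y=8)
Final: (x=8, y=8), facing East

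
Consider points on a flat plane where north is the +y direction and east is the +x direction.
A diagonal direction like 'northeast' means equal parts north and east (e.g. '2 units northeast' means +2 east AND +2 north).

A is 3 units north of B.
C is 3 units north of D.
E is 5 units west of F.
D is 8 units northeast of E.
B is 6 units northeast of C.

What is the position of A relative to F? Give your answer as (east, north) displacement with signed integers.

Answer: A is at (east=9, north=20) relative to F.

Derivation:
Place F at the origin (east=0, north=0).
  E is 5 units west of F: delta (east=-5, north=+0); E at (east=-5, north=0).
  D is 8 units northeast of E: delta (east=+8, north=+8); D at (east=3, north=8).
  C is 3 units north of D: delta (east=+0, north=+3); C at (east=3, north=11).
  B is 6 units northeast of C: delta (east=+6, north=+6); B at (east=9, north=17).
  A is 3 units north of B: delta (east=+0, north=+3); A at (east=9, north=20).
Therefore A relative to F: (east=9, north=20).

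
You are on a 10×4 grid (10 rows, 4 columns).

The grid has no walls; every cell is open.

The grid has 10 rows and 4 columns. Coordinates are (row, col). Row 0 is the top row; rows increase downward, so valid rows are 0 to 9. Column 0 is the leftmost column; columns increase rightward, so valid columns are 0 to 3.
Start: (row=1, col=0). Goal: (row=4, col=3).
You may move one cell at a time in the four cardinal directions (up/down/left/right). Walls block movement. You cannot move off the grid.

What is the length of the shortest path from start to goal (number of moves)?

BFS from (row=1, col=0) until reaching (row=4, col=3):
  Distance 0: (row=1, col=0)
  Distance 1: (row=0, col=0), (row=1, col=1), (row=2, col=0)
  Distance 2: (row=0, col=1), (row=1, col=2), (row=2, col=1), (row=3, col=0)
  Distance 3: (row=0, col=2), (row=1, col=3), (row=2, col=2), (row=3, col=1), (row=4, col=0)
  Distance 4: (row=0, col=3), (row=2, col=3), (row=3, col=2), (row=4, col=1), (row=5, col=0)
  Distance 5: (row=3, col=3), (row=4, col=2), (row=5, col=1), (row=6, col=0)
  Distance 6: (row=4, col=3), (row=5, col=2), (row=6, col=1), (row=7, col=0)  <- goal reached here
One shortest path (6 moves): (row=1, col=0) -> (row=1, col=1) -> (row=1, col=2) -> (row=1, col=3) -> (row=2, col=3) -> (row=3, col=3) -> (row=4, col=3)

Answer: Shortest path length: 6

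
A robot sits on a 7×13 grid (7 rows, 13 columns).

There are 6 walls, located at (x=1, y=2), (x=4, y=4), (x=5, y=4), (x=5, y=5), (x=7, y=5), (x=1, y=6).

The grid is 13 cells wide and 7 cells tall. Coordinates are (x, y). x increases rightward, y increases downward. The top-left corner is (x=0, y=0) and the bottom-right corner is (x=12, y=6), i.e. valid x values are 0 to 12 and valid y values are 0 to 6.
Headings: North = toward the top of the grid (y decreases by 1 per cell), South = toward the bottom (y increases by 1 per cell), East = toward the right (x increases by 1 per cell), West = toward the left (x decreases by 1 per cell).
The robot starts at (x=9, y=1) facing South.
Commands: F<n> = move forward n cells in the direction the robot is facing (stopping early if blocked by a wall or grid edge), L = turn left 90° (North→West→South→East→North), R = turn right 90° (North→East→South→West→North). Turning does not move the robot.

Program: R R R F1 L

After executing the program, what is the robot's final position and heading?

Start: (x=9, y=1), facing South
  R: turn right, now facing West
  R: turn right, now facing North
  R: turn right, now facing East
  F1: move forward 1, now at (x=10, y=1)
  L: turn left, now facing North
Final: (x=10, y=1), facing North

Answer: Final position: (x=10, y=1), facing North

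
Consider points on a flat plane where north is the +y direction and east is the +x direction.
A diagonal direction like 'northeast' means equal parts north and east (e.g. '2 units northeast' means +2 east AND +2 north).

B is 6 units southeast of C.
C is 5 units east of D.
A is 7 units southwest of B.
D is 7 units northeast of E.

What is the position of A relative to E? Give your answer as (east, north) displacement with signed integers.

Answer: A is at (east=11, north=-6) relative to E.

Derivation:
Place E at the origin (east=0, north=0).
  D is 7 units northeast of E: delta (east=+7, north=+7); D at (east=7, north=7).
  C is 5 units east of D: delta (east=+5, north=+0); C at (east=12, north=7).
  B is 6 units southeast of C: delta (east=+6, north=-6); B at (east=18, north=1).
  A is 7 units southwest of B: delta (east=-7, north=-7); A at (east=11, north=-6).
Therefore A relative to E: (east=11, north=-6).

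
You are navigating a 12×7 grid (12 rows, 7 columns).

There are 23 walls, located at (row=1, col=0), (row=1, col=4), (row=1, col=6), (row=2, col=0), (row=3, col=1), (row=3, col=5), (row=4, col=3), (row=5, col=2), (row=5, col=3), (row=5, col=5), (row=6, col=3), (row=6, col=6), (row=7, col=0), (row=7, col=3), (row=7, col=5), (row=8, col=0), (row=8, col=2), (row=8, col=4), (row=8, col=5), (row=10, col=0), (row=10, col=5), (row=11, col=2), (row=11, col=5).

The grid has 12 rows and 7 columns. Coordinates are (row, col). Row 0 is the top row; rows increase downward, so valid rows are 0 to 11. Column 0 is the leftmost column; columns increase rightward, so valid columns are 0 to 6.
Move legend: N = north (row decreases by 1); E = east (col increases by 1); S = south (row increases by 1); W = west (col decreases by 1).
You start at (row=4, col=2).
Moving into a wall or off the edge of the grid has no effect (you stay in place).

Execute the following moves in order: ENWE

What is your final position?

Start: (row=4, col=2)
  E (east): blocked, stay at (row=4, col=2)
  N (north): (row=4, col=2) -> (row=3, col=2)
  W (west): blocked, stay at (row=3, col=2)
  E (east): (row=3, col=2) -> (row=3, col=3)
Final: (row=3, col=3)

Answer: Final position: (row=3, col=3)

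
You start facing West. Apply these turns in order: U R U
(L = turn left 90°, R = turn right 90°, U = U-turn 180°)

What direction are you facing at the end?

Answer: Final heading: North

Derivation:
Start: West
  U (U-turn (180°)) -> East
  R (right (90° clockwise)) -> South
  U (U-turn (180°)) -> North
Final: North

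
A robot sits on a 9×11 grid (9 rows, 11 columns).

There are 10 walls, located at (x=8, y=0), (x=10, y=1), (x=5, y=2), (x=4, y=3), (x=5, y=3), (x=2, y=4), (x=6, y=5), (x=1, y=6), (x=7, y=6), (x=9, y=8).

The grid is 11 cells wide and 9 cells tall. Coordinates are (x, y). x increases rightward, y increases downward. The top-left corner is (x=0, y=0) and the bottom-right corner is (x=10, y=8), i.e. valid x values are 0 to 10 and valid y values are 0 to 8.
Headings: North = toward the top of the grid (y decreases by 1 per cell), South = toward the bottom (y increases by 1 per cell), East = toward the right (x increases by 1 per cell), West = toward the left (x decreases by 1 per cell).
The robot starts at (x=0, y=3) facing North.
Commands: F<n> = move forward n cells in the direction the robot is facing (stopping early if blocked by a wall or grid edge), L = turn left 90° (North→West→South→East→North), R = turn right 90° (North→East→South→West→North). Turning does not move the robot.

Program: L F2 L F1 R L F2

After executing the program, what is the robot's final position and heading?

Answer: Final position: (x=0, y=6), facing South

Derivation:
Start: (x=0, y=3), facing North
  L: turn left, now facing West
  F2: move forward 0/2 (blocked), now at (x=0, y=3)
  L: turn left, now facing South
  F1: move forward 1, now at (x=0, y=4)
  R: turn right, now facing West
  L: turn left, now facing South
  F2: move forward 2, now at (x=0, y=6)
Final: (x=0, y=6), facing South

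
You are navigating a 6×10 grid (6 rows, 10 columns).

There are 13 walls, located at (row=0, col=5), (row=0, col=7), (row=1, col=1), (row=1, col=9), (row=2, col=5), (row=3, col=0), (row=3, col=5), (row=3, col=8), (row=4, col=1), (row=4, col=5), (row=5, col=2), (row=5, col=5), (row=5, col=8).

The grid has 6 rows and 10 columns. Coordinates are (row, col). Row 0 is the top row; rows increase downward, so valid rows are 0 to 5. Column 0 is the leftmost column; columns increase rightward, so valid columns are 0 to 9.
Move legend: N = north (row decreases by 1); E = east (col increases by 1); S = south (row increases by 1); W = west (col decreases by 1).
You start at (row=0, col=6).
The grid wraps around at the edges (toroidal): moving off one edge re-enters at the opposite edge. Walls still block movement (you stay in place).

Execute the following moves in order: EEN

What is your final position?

Start: (row=0, col=6)
  E (east): blocked, stay at (row=0, col=6)
  E (east): blocked, stay at (row=0, col=6)
  N (north): (row=0, col=6) -> (row=5, col=6)
Final: (row=5, col=6)

Answer: Final position: (row=5, col=6)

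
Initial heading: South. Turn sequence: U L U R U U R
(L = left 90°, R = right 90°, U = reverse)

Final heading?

Start: South
  U (U-turn (180°)) -> North
  L (left (90° counter-clockwise)) -> West
  U (U-turn (180°)) -> East
  R (right (90° clockwise)) -> South
  U (U-turn (180°)) -> North
  U (U-turn (180°)) -> South
  R (right (90° clockwise)) -> West
Final: West

Answer: Final heading: West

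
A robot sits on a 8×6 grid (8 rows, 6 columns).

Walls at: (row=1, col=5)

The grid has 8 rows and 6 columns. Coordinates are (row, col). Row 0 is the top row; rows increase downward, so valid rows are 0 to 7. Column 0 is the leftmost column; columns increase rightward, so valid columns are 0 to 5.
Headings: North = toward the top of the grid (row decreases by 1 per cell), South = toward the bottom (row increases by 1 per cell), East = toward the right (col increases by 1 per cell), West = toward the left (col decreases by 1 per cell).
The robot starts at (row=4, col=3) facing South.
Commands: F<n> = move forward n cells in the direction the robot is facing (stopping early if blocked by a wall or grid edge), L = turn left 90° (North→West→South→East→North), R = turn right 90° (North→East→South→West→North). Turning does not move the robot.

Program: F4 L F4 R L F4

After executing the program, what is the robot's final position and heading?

Answer: Final position: (row=7, col=5), facing East

Derivation:
Start: (row=4, col=3), facing South
  F4: move forward 3/4 (blocked), now at (row=7, col=3)
  L: turn left, now facing East
  F4: move forward 2/4 (blocked), now at (row=7, col=5)
  R: turn right, now facing South
  L: turn left, now facing East
  F4: move forward 0/4 (blocked), now at (row=7, col=5)
Final: (row=7, col=5), facing East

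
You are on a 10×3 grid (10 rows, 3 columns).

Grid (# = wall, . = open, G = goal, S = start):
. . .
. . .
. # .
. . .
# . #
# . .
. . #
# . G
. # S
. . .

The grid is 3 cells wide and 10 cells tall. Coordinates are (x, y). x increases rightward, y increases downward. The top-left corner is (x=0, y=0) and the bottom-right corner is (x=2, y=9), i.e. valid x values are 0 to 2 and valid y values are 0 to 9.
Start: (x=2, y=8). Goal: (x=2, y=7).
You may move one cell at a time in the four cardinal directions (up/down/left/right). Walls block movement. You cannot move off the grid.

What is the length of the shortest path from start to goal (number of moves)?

BFS from (x=2, y=8) until reaching (x=2, y=7):
  Distance 0: (x=2, y=8)
  Distance 1: (x=2, y=7), (x=2, y=9)  <- goal reached here
One shortest path (1 moves): (x=2, y=8) -> (x=2, y=7)

Answer: Shortest path length: 1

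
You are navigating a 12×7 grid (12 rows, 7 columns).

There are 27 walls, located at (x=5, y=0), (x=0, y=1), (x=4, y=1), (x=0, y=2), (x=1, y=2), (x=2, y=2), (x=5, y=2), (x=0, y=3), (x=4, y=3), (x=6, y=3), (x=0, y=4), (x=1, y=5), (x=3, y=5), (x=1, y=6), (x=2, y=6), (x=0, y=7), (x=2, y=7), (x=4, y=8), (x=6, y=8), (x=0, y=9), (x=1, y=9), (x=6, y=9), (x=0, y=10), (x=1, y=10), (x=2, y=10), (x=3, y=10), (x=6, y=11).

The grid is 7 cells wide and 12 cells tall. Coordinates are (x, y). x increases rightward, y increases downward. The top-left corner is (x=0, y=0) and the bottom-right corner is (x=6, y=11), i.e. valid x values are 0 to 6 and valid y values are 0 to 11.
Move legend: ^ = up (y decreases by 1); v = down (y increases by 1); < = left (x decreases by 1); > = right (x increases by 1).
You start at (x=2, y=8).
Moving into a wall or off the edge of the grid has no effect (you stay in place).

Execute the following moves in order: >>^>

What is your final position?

Answer: Final position: (x=4, y=7)

Derivation:
Start: (x=2, y=8)
  > (right): (x=2, y=8) -> (x=3, y=8)
  > (right): blocked, stay at (x=3, y=8)
  ^ (up): (x=3, y=8) -> (x=3, y=7)
  > (right): (x=3, y=7) -> (x=4, y=7)
Final: (x=4, y=7)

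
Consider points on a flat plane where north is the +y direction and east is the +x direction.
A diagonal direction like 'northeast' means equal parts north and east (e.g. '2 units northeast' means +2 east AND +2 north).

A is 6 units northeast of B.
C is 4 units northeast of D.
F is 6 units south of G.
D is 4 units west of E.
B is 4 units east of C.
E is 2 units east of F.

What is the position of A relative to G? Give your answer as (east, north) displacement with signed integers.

Place G at the origin (east=0, north=0).
  F is 6 units south of G: delta (east=+0, north=-6); F at (east=0, north=-6).
  E is 2 units east of F: delta (east=+2, north=+0); E at (east=2, north=-6).
  D is 4 units west of E: delta (east=-4, north=+0); D at (east=-2, north=-6).
  C is 4 units northeast of D: delta (east=+4, north=+4); C at (east=2, north=-2).
  B is 4 units east of C: delta (east=+4, north=+0); B at (east=6, north=-2).
  A is 6 units northeast of B: delta (east=+6, north=+6); A at (east=12, north=4).
Therefore A relative to G: (east=12, north=4).

Answer: A is at (east=12, north=4) relative to G.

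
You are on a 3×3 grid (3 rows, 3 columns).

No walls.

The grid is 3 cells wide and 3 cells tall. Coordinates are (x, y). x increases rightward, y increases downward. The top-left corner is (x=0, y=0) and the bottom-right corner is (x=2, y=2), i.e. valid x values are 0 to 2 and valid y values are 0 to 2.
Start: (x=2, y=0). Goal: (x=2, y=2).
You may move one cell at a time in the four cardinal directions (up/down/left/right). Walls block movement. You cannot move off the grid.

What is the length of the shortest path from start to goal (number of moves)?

Answer: Shortest path length: 2

Derivation:
BFS from (x=2, y=0) until reaching (x=2, y=2):
  Distance 0: (x=2, y=0)
  Distance 1: (x=1, y=0), (x=2, y=1)
  Distance 2: (x=0, y=0), (x=1, y=1), (x=2, y=2)  <- goal reached here
One shortest path (2 moves): (x=2, y=0) -> (x=2, y=1) -> (x=2, y=2)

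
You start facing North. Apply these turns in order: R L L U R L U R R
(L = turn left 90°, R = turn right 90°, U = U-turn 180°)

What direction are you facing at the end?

Start: North
  R (right (90° clockwise)) -> East
  L (left (90° counter-clockwise)) -> North
  L (left (90° counter-clockwise)) -> West
  U (U-turn (180°)) -> East
  R (right (90° clockwise)) -> South
  L (left (90° counter-clockwise)) -> East
  U (U-turn (180°)) -> West
  R (right (90° clockwise)) -> North
  R (right (90° clockwise)) -> East
Final: East

Answer: Final heading: East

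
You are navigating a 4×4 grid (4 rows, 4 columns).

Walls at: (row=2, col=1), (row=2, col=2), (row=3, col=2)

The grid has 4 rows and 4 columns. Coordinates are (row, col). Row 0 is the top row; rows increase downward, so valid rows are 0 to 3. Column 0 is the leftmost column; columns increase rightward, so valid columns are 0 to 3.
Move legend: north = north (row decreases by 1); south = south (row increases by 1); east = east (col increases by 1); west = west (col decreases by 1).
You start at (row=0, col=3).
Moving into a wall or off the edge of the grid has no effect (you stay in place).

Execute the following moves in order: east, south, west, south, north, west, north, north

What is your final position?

Start: (row=0, col=3)
  east (east): blocked, stay at (row=0, col=3)
  south (south): (row=0, col=3) -> (row=1, col=3)
  west (west): (row=1, col=3) -> (row=1, col=2)
  south (south): blocked, stay at (row=1, col=2)
  north (north): (row=1, col=2) -> (row=0, col=2)
  west (west): (row=0, col=2) -> (row=0, col=1)
  north (north): blocked, stay at (row=0, col=1)
  north (north): blocked, stay at (row=0, col=1)
Final: (row=0, col=1)

Answer: Final position: (row=0, col=1)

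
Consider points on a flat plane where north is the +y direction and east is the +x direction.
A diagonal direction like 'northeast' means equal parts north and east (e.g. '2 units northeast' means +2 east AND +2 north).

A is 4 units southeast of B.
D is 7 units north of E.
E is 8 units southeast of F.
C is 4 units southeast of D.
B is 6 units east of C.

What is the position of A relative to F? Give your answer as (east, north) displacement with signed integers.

Place F at the origin (east=0, north=0).
  E is 8 units southeast of F: delta (east=+8, north=-8); E at (east=8, north=-8).
  D is 7 units north of E: delta (east=+0, north=+7); D at (east=8, north=-1).
  C is 4 units southeast of D: delta (east=+4, north=-4); C at (east=12, north=-5).
  B is 6 units east of C: delta (east=+6, north=+0); B at (east=18, north=-5).
  A is 4 units southeast of B: delta (east=+4, north=-4); A at (east=22, north=-9).
Therefore A relative to F: (east=22, north=-9).

Answer: A is at (east=22, north=-9) relative to F.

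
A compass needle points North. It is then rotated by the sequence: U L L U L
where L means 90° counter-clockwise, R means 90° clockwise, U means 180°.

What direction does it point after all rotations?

Start: North
  U (U-turn (180°)) -> South
  L (left (90° counter-clockwise)) -> East
  L (left (90° counter-clockwise)) -> North
  U (U-turn (180°)) -> South
  L (left (90° counter-clockwise)) -> East
Final: East

Answer: Final heading: East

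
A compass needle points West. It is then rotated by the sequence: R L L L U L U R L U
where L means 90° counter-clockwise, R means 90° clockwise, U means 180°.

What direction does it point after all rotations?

Answer: Final heading: South

Derivation:
Start: West
  R (right (90° clockwise)) -> North
  L (left (90° counter-clockwise)) -> West
  L (left (90° counter-clockwise)) -> South
  L (left (90° counter-clockwise)) -> East
  U (U-turn (180°)) -> West
  L (left (90° counter-clockwise)) -> South
  U (U-turn (180°)) -> North
  R (right (90° clockwise)) -> East
  L (left (90° counter-clockwise)) -> North
  U (U-turn (180°)) -> South
Final: South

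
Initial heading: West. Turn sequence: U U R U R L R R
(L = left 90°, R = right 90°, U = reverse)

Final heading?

Start: West
  U (U-turn (180°)) -> East
  U (U-turn (180°)) -> West
  R (right (90° clockwise)) -> North
  U (U-turn (180°)) -> South
  R (right (90° clockwise)) -> West
  L (left (90° counter-clockwise)) -> South
  R (right (90° clockwise)) -> West
  R (right (90° clockwise)) -> North
Final: North

Answer: Final heading: North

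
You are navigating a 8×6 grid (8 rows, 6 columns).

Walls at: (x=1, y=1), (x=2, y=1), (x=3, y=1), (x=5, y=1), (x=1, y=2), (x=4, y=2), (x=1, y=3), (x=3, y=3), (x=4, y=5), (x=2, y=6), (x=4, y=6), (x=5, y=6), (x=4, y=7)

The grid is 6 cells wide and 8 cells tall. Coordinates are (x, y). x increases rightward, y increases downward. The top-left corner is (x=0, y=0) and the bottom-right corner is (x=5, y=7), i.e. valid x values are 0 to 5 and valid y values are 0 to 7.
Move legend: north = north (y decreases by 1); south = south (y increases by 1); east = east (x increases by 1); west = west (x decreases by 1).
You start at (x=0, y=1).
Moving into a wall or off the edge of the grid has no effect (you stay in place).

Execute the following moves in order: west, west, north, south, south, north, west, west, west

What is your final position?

Start: (x=0, y=1)
  west (west): blocked, stay at (x=0, y=1)
  west (west): blocked, stay at (x=0, y=1)
  north (north): (x=0, y=1) -> (x=0, y=0)
  south (south): (x=0, y=0) -> (x=0, y=1)
  south (south): (x=0, y=1) -> (x=0, y=2)
  north (north): (x=0, y=2) -> (x=0, y=1)
  [×3]west (west): blocked, stay at (x=0, y=1)
Final: (x=0, y=1)

Answer: Final position: (x=0, y=1)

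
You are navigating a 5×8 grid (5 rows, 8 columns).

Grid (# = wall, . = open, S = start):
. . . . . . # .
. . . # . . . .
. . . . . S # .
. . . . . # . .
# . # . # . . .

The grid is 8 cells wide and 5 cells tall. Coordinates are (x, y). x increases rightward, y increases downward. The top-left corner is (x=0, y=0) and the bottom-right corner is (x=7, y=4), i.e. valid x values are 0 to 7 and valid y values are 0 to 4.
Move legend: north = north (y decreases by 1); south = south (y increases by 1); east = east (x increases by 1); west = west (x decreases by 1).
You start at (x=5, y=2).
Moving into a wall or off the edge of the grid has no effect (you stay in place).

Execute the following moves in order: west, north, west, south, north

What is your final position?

Start: (x=5, y=2)
  west (west): (x=5, y=2) -> (x=4, y=2)
  north (north): (x=4, y=2) -> (x=4, y=1)
  west (west): blocked, stay at (x=4, y=1)
  south (south): (x=4, y=1) -> (x=4, y=2)
  north (north): (x=4, y=2) -> (x=4, y=1)
Final: (x=4, y=1)

Answer: Final position: (x=4, y=1)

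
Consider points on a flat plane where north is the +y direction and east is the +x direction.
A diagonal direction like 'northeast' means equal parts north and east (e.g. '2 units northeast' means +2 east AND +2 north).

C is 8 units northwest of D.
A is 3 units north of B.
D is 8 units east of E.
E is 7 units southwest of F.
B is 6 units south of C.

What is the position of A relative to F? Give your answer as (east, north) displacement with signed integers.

Place F at the origin (east=0, north=0).
  E is 7 units southwest of F: delta (east=-7, north=-7); E at (east=-7, north=-7).
  D is 8 units east of E: delta (east=+8, north=+0); D at (east=1, north=-7).
  C is 8 units northwest of D: delta (east=-8, north=+8); C at (east=-7, north=1).
  B is 6 units south of C: delta (east=+0, north=-6); B at (east=-7, north=-5).
  A is 3 units north of B: delta (east=+0, north=+3); A at (east=-7, north=-2).
Therefore A relative to F: (east=-7, north=-2).

Answer: A is at (east=-7, north=-2) relative to F.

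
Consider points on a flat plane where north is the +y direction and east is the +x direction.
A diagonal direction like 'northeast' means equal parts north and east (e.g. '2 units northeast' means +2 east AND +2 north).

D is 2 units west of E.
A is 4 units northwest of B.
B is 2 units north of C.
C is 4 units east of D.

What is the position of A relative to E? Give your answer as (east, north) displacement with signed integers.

Place E at the origin (east=0, north=0).
  D is 2 units west of E: delta (east=-2, north=+0); D at (east=-2, north=0).
  C is 4 units east of D: delta (east=+4, north=+0); C at (east=2, north=0).
  B is 2 units north of C: delta (east=+0, north=+2); B at (east=2, north=2).
  A is 4 units northwest of B: delta (east=-4, north=+4); A at (east=-2, north=6).
Therefore A relative to E: (east=-2, north=6).

Answer: A is at (east=-2, north=6) relative to E.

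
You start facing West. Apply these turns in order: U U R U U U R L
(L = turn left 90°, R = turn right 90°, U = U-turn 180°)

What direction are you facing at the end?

Answer: Final heading: South

Derivation:
Start: West
  U (U-turn (180°)) -> East
  U (U-turn (180°)) -> West
  R (right (90° clockwise)) -> North
  U (U-turn (180°)) -> South
  U (U-turn (180°)) -> North
  U (U-turn (180°)) -> South
  R (right (90° clockwise)) -> West
  L (left (90° counter-clockwise)) -> South
Final: South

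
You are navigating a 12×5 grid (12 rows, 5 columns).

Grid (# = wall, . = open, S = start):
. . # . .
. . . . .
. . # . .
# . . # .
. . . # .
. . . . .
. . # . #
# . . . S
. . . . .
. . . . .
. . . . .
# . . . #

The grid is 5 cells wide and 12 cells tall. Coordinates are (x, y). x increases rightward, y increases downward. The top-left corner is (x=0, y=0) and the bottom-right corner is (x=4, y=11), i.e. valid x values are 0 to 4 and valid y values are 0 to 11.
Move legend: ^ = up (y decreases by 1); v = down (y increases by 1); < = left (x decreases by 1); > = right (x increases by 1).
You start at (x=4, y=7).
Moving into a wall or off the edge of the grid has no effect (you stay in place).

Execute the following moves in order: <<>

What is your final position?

Start: (x=4, y=7)
  < (left): (x=4, y=7) -> (x=3, y=7)
  < (left): (x=3, y=7) -> (x=2, y=7)
  > (right): (x=2, y=7) -> (x=3, y=7)
Final: (x=3, y=7)

Answer: Final position: (x=3, y=7)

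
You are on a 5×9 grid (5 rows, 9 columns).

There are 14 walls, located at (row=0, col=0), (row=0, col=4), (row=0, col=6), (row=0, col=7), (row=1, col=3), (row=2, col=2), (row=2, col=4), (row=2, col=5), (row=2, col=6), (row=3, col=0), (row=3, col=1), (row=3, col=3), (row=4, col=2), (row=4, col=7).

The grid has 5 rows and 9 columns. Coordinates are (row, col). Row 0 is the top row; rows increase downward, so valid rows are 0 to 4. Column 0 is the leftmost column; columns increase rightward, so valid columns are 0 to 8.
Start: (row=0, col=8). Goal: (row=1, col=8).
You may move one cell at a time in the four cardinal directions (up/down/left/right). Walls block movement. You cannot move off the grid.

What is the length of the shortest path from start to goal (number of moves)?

BFS from (row=0, col=8) until reaching (row=1, col=8):
  Distance 0: (row=0, col=8)
  Distance 1: (row=1, col=8)  <- goal reached here
One shortest path (1 moves): (row=0, col=8) -> (row=1, col=8)

Answer: Shortest path length: 1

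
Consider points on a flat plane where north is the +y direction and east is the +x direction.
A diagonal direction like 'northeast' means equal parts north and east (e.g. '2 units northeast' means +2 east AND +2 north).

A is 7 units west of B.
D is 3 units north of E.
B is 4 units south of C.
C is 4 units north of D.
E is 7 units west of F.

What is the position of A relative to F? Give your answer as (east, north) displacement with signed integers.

Answer: A is at (east=-14, north=3) relative to F.

Derivation:
Place F at the origin (east=0, north=0).
  E is 7 units west of F: delta (east=-7, north=+0); E at (east=-7, north=0).
  D is 3 units north of E: delta (east=+0, north=+3); D at (east=-7, north=3).
  C is 4 units north of D: delta (east=+0, north=+4); C at (east=-7, north=7).
  B is 4 units south of C: delta (east=+0, north=-4); B at (east=-7, north=3).
  A is 7 units west of B: delta (east=-7, north=+0); A at (east=-14, north=3).
Therefore A relative to F: (east=-14, north=3).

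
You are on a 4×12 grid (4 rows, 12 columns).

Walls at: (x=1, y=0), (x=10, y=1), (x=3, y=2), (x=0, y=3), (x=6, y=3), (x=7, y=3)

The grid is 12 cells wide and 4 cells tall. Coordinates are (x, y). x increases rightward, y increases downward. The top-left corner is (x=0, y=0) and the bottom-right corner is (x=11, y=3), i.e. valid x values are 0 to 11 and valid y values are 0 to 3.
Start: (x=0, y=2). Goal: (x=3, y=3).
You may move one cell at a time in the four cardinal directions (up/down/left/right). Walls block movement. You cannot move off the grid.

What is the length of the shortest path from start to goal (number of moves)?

Answer: Shortest path length: 4

Derivation:
BFS from (x=0, y=2) until reaching (x=3, y=3):
  Distance 0: (x=0, y=2)
  Distance 1: (x=0, y=1), (x=1, y=2)
  Distance 2: (x=0, y=0), (x=1, y=1), (x=2, y=2), (x=1, y=3)
  Distance 3: (x=2, y=1), (x=2, y=3)
  Distance 4: (x=2, y=0), (x=3, y=1), (x=3, y=3)  <- goal reached here
One shortest path (4 moves): (x=0, y=2) -> (x=1, y=2) -> (x=2, y=2) -> (x=2, y=3) -> (x=3, y=3)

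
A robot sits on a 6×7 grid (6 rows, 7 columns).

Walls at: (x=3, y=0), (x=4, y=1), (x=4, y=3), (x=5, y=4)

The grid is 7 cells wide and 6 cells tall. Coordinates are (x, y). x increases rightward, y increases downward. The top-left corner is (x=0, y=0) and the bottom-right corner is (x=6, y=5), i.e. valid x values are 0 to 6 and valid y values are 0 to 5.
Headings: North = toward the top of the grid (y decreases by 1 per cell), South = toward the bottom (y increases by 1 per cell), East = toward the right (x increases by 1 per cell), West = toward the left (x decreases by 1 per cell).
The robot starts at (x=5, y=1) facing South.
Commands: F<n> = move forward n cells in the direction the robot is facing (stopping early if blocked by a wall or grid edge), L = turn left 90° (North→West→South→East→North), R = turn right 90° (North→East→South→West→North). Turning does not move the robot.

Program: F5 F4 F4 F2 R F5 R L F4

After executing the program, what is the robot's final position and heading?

Answer: Final position: (x=5, y=3), facing West

Derivation:
Start: (x=5, y=1), facing South
  F5: move forward 2/5 (blocked), now at (x=5, y=3)
  F4: move forward 0/4 (blocked), now at (x=5, y=3)
  F4: move forward 0/4 (blocked), now at (x=5, y=3)
  F2: move forward 0/2 (blocked), now at (x=5, y=3)
  R: turn right, now facing West
  F5: move forward 0/5 (blocked), now at (x=5, y=3)
  R: turn right, now facing North
  L: turn left, now facing West
  F4: move forward 0/4 (blocked), now at (x=5, y=3)
Final: (x=5, y=3), facing West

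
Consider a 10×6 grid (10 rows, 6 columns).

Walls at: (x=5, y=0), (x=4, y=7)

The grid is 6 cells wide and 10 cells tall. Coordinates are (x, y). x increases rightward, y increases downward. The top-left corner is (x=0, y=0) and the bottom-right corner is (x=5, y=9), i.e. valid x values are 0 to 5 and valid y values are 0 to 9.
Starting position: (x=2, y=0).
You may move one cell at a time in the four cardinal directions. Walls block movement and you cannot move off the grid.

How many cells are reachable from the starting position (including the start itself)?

BFS flood-fill from (x=2, y=0):
  Distance 0: (x=2, y=0)
  Distance 1: (x=1, y=0), (x=3, y=0), (x=2, y=1)
  Distance 2: (x=0, y=0), (x=4, y=0), (x=1, y=1), (x=3, y=1), (x=2, y=2)
  Distance 3: (x=0, y=1), (x=4, y=1), (x=1, y=2), (x=3, y=2), (x=2, y=3)
  Distance 4: (x=5, y=1), (x=0, y=2), (x=4, y=2), (x=1, y=3), (x=3, y=3), (x=2, y=4)
  Distance 5: (x=5, y=2), (x=0, y=3), (x=4, y=3), (x=1, y=4), (x=3, y=4), (x=2, y=5)
  Distance 6: (x=5, y=3), (x=0, y=4), (x=4, y=4), (x=1, y=5), (x=3, y=5), (x=2, y=6)
  Distance 7: (x=5, y=4), (x=0, y=5), (x=4, y=5), (x=1, y=6), (x=3, y=6), (x=2, y=7)
  Distance 8: (x=5, y=5), (x=0, y=6), (x=4, y=6), (x=1, y=7), (x=3, y=7), (x=2, y=8)
  Distance 9: (x=5, y=6), (x=0, y=7), (x=1, y=8), (x=3, y=8), (x=2, y=9)
  Distance 10: (x=5, y=7), (x=0, y=8), (x=4, y=8), (x=1, y=9), (x=3, y=9)
  Distance 11: (x=5, y=8), (x=0, y=9), (x=4, y=9)
  Distance 12: (x=5, y=9)
Total reachable: 58 (grid has 58 open cells total)

Answer: Reachable cells: 58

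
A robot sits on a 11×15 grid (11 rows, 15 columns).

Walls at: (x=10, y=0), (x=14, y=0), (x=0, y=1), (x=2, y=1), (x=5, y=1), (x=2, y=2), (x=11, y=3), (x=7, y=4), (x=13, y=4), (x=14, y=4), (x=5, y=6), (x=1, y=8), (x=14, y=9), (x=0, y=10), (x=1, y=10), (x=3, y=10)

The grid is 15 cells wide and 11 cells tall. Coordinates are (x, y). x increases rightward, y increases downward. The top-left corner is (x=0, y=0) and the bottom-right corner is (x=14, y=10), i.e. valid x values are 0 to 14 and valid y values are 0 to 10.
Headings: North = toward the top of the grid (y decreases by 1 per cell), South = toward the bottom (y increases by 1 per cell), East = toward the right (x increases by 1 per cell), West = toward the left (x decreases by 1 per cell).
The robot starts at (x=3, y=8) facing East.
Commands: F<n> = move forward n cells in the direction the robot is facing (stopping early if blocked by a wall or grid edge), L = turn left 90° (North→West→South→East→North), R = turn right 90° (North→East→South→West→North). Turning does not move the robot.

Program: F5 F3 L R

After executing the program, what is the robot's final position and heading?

Start: (x=3, y=8), facing East
  F5: move forward 5, now at (x=8, y=8)
  F3: move forward 3, now at (x=11, y=8)
  L: turn left, now facing North
  R: turn right, now facing East
Final: (x=11, y=8), facing East

Answer: Final position: (x=11, y=8), facing East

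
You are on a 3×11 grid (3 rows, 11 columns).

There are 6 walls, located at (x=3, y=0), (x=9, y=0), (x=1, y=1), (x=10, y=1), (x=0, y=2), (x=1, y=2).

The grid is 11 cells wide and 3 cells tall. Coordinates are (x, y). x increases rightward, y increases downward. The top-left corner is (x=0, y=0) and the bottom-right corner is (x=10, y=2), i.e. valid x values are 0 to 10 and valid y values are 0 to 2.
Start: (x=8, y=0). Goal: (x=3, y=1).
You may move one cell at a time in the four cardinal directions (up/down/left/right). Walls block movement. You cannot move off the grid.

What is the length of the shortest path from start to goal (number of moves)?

BFS from (x=8, y=0) until reaching (x=3, y=1):
  Distance 0: (x=8, y=0)
  Distance 1: (x=7, y=0), (x=8, y=1)
  Distance 2: (x=6, y=0), (x=7, y=1), (x=9, y=1), (x=8, y=2)
  Distance 3: (x=5, y=0), (x=6, y=1), (x=7, y=2), (x=9, y=2)
  Distance 4: (x=4, y=0), (x=5, y=1), (x=6, y=2), (x=10, y=2)
  Distance 5: (x=4, y=1), (x=5, y=2)
  Distance 6: (x=3, y=1), (x=4, y=2)  <- goal reached here
One shortest path (6 moves): (x=8, y=0) -> (x=7, y=0) -> (x=6, y=0) -> (x=5, y=0) -> (x=4, y=0) -> (x=4, y=1) -> (x=3, y=1)

Answer: Shortest path length: 6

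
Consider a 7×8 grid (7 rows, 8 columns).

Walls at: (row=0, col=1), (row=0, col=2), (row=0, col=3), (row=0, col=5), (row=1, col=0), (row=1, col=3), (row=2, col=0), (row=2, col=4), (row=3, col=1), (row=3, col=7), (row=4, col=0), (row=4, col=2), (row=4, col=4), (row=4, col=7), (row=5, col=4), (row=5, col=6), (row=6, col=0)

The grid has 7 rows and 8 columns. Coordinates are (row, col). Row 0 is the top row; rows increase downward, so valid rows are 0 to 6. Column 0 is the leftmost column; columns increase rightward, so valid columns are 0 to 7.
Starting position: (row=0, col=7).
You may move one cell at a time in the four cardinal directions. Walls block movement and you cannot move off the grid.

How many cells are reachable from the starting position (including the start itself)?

Answer: Reachable cells: 37

Derivation:
BFS flood-fill from (row=0, col=7):
  Distance 0: (row=0, col=7)
  Distance 1: (row=0, col=6), (row=1, col=7)
  Distance 2: (row=1, col=6), (row=2, col=7)
  Distance 3: (row=1, col=5), (row=2, col=6)
  Distance 4: (row=1, col=4), (row=2, col=5), (row=3, col=6)
  Distance 5: (row=0, col=4), (row=3, col=5), (row=4, col=6)
  Distance 6: (row=3, col=4), (row=4, col=5)
  Distance 7: (row=3, col=3), (row=5, col=5)
  Distance 8: (row=2, col=3), (row=3, col=2), (row=4, col=3), (row=6, col=5)
  Distance 9: (row=2, col=2), (row=5, col=3), (row=6, col=4), (row=6, col=6)
  Distance 10: (row=1, col=2), (row=2, col=1), (row=5, col=2), (row=6, col=3), (row=6, col=7)
  Distance 11: (row=1, col=1), (row=5, col=1), (row=5, col=7), (row=6, col=2)
  Distance 12: (row=4, col=1), (row=5, col=0), (row=6, col=1)
Total reachable: 37 (grid has 39 open cells total)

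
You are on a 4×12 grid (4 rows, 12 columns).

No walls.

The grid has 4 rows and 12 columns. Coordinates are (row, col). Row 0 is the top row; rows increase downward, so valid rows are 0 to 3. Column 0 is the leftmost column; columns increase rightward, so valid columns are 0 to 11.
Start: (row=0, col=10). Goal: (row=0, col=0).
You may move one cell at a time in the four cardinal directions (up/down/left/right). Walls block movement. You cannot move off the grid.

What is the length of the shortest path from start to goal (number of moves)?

BFS from (row=0, col=10) until reaching (row=0, col=0):
  Distance 0: (row=0, col=10)
  Distance 1: (row=0, col=9), (row=0, col=11), (row=1, col=10)
  Distance 2: (row=0, col=8), (row=1, col=9), (row=1, col=11), (row=2, col=10)
  Distance 3: (row=0, col=7), (row=1, col=8), (row=2, col=9), (row=2, col=11), (row=3, col=10)
  Distance 4: (row=0, col=6), (row=1, col=7), (row=2, col=8), (row=3, col=9), (row=3, col=11)
  Distance 5: (row=0, col=5), (row=1, col=6), (row=2, col=7), (row=3, col=8)
  Distance 6: (row=0, col=4), (row=1, col=5), (row=2, col=6), (row=3, col=7)
  Distance 7: (row=0, col=3), (row=1, col=4), (row=2, col=5), (row=3, col=6)
  Distance 8: (row=0, col=2), (row=1, col=3), (row=2, col=4), (row=3, col=5)
  Distance 9: (row=0, col=1), (row=1, col=2), (row=2, col=3), (row=3, col=4)
  Distance 10: (row=0, col=0), (row=1, col=1), (row=2, col=2), (row=3, col=3)  <- goal reached here
One shortest path (10 moves): (row=0, col=10) -> (row=0, col=9) -> (row=0, col=8) -> (row=0, col=7) -> (row=0, col=6) -> (row=0, col=5) -> (row=0, col=4) -> (row=0, col=3) -> (row=0, col=2) -> (row=0, col=1) -> (row=0, col=0)

Answer: Shortest path length: 10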